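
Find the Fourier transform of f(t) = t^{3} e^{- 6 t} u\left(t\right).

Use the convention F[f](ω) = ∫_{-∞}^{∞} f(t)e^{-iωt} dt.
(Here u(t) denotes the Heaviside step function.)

F(ω) = \frac{6}{\left(i \omega + 6\right)^{4}}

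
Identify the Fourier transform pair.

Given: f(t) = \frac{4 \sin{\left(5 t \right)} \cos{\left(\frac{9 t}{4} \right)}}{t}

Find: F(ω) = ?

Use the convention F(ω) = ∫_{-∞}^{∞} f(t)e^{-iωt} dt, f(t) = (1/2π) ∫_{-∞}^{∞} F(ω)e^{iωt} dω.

F(ω) = \begin{cases} 4 \pi & \text{for}\: \omega > - \frac{11}{4} \wedge \omega < \frac{11}{4} \\2 \pi & \text{for}\: \omega > - \frac{29}{4} \wedge \omega < \frac{29}{4} \\0 & \text{otherwise} \end{cases}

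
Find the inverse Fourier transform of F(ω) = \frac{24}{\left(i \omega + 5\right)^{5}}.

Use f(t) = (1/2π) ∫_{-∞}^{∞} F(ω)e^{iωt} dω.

f(t) = t^{4} e^{- 5 t} u\left(t\right)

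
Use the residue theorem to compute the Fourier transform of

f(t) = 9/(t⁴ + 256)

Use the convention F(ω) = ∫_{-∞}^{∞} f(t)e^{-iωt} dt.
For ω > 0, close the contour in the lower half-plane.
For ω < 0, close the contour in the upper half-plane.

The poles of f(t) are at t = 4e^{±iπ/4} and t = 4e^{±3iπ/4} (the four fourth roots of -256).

Let g(z) = f(z)e^{-iωz}; for large |z| the factor e^{-iωz} decays in the lower half-plane when ω > 0 and in the upper half-plane when ω < 0.

Case ω > 0 (lower half-plane, clockwise contour ⇒ F(ω) = -2πi·ΣRes):
  Res_{z = - 2 \sqrt{2} - 2 \sqrt{2} i} g(z) = \frac{9 \sqrt{2} i \left(1 - i\right) e^{2 \sqrt{2} \omega \left(-1 + i\right)}}{512}
  Res_{z = 2 \sqrt{2} - 2 \sqrt{2} i} g(z) = \frac{9 \sqrt{2} i \left(1 + i\right) e^{- 2 \sqrt{2} \omega \left(1 + i\right)}}{512}
  F(ω) = -2πi·ΣRes = \frac{9 \sqrt{2} \pi \left(1 - i\right) \left(e^{4 \sqrt{2} i \omega} + i\right) e^{- 2 \sqrt{2} \omega \left(1 + i\right)}}{256} = \frac{9 \pi e^{- 2 \sqrt{2} \omega} \sin{\left(2 \sqrt{2} \omega + \frac{\pi}{4} \right)}}{64}

Case ω < 0 (upper half-plane, counterclockwise contour ⇒ F(ω) = +2πi·ΣRes):
  Res_{z = 2 \sqrt{2} + 2 \sqrt{2} i} g(z) = \frac{9 \sqrt{2} i \left(-1 + i\right) e^{2 \sqrt{2} \omega \left(1 - i\right)}}{512}
  Res_{z = - 2 \sqrt{2} + 2 \sqrt{2} i} g(z) = \frac{9 \sqrt{2} \left(1 - i\right) e^{2 \sqrt{2} \omega \left(1 + i\right)}}{512}
  F(ω) = 2πi·ΣRes = - \frac{9 \sqrt{2} i \pi \left(i \left(1 - i\right) e^{2 \sqrt{2} \omega \left(1 - i\right)} - \left(1 - i\right) e^{2 \sqrt{2} \omega \left(1 + i\right)}\right)}{256} = \frac{9 \pi e^{2 \sqrt{2} \omega} \cos{\left(2 \sqrt{2} \omega + \frac{\pi}{4} \right)}}{64}

Both cases combine into a single formula in |ω|:

F(ω) = \frac{9 \pi e^{- 2 \sqrt{2} \left|{\omega}\right|} \sin{\left(2 \sqrt{2} \left|{\omega}\right| + \frac{\pi}{4} \right)}}{64}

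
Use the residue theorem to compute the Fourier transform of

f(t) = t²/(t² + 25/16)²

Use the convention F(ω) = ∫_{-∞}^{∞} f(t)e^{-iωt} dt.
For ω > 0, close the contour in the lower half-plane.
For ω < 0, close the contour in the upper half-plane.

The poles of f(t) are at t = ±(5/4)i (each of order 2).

Let g(z) = f(z)e^{-iωz}; for large |z| the factor e^{-iωz} decays in the lower half-plane when ω > 0 and in the upper half-plane when ω < 0.

Case ω > 0 (lower half-plane, clockwise contour ⇒ F(ω) = -2πi·ΣRes):
  Res_{z = - \frac{5 i}{4}} g(z) = \frac{i \left(4 - 5 \omega\right) e^{- \frac{5 \omega}{4}}}{20} (pole of order 2)
  F(ω) = -2πi·ΣRes = \frac{\pi \left(4 - 5 \omega\right) e^{- \frac{5 \omega}{4}}}{10}

Case ω < 0 (upper half-plane, counterclockwise contour ⇒ F(ω) = +2πi·ΣRes):
  Res_{z = \frac{5 i}{4}} g(z) = \frac{i \left(- 5 \omega - 4\right) e^{\frac{5 \omega}{4}}}{20} (pole of order 2)
  F(ω) = 2πi·ΣRes = \frac{\pi \left(5 \omega + 4\right) e^{\frac{5 \omega}{4}}}{10}

Both cases combine into a single formula in |ω|:

F(ω) = \frac{\pi \left(4 - 5 \left|{\omega}\right|\right) e^{- \frac{5 \left|{\omega}\right|}{4}}}{10}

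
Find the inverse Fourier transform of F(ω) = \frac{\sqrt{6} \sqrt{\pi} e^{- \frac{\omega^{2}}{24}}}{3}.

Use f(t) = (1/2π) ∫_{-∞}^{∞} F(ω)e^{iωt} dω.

f(t) = 2 e^{- 6 t^{2}}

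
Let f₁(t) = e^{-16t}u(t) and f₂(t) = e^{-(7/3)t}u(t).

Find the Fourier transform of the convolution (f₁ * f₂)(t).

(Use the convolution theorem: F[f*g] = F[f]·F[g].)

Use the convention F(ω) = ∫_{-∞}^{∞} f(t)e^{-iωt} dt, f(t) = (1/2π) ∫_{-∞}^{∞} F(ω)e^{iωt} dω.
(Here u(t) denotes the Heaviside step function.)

F[f₁*f₂](ω) = \frac{3}{\left(i \omega + 16\right) \left(3 i \omega + 7\right)}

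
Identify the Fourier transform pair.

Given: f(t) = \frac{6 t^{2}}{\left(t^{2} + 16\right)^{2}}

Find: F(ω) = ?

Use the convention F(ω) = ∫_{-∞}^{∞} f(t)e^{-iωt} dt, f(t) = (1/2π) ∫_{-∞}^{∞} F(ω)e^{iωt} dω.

F(ω) = \frac{3 \pi \left(1 - 4 \left|{\omega}\right|\right) e^{- 4 \left|{\omega}\right|}}{4}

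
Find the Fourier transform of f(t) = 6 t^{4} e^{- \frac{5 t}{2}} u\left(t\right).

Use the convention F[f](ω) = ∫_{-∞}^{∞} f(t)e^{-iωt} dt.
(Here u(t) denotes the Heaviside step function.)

F(ω) = \frac{4608}{\left(2 i \omega + 5\right)^{5}}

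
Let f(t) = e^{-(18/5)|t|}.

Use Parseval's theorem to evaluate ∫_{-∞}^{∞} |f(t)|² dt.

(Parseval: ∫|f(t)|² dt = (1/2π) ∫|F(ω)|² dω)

∫|f(t)|² dt = \frac{5}{18}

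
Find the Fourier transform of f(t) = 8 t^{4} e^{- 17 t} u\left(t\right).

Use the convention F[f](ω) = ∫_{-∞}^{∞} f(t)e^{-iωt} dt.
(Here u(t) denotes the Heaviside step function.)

F(ω) = \frac{192}{\left(i \omega + 17\right)^{5}}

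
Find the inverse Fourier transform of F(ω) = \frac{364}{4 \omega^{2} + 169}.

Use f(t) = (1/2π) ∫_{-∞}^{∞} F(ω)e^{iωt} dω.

f(t) = 7 e^{- \frac{13 \left|{t}\right|}{2}}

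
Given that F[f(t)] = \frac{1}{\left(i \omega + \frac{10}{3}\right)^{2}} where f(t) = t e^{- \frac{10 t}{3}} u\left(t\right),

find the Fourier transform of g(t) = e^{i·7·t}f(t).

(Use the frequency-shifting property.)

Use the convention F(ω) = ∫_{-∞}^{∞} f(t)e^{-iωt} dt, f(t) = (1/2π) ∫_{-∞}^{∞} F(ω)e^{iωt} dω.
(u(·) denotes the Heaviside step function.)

F[g](ω) = \frac{9}{\left(3 i \left(\omega - 7\right) + 10\right)^{2}}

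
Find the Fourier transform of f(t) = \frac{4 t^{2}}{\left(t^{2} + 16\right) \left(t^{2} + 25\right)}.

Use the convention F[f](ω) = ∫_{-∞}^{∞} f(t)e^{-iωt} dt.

F(ω) = \frac{4 \pi \left(5 - 4 e^{\left|{\omega}\right|}\right) e^{- 5 \left|{\omega}\right|}}{9}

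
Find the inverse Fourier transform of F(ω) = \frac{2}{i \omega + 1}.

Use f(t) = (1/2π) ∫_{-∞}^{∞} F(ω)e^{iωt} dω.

f(t) = 2 e^{- t} u\left(t\right)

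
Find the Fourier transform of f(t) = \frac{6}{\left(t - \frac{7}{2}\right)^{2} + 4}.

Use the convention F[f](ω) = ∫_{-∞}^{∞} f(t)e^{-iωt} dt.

F(ω) = 3 \pi e^{- \frac{7 i \omega}{2} - 2 \left|{\omega}\right|}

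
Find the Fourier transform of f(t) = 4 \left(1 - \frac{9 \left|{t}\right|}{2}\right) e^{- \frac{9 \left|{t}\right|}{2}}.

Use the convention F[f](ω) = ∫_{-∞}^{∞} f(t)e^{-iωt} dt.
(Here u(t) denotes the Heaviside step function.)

F(ω) = \frac{1152 \omega^{2}}{\left(4 \omega^{2} + 81\right)^{2}}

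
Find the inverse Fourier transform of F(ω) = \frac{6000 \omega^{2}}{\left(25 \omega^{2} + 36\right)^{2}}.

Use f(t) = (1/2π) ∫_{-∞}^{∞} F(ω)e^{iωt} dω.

f(t) = 2 \left(1 - \frac{6 \left|{t}\right|}{5}\right) e^{- \frac{6 \left|{t}\right|}{5}}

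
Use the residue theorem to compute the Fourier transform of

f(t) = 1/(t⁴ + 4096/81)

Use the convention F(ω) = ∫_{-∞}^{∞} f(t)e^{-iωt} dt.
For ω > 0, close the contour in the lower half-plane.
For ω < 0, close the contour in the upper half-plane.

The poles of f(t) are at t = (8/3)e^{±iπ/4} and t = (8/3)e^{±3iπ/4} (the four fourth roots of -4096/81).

Let g(z) = f(z)e^{-iωz}; for large |z| the factor e^{-iωz} decays in the lower half-plane when ω > 0 and in the upper half-plane when ω < 0.

Case ω > 0 (lower half-plane, clockwise contour ⇒ F(ω) = -2πi·ΣRes):
  Res_{z = - \frac{4 \sqrt{2}}{3} - \frac{4 \sqrt{2} i}{3}} g(z) = \frac{27 \sqrt{2} i \left(1 - i\right) e^{\frac{4 \sqrt{2} \omega \left(-1 + i\right)}{3}}}{4096}
  Res_{z = \frac{4 \sqrt{2}}{3} - \frac{4 \sqrt{2} i}{3}} g(z) = \frac{27 \sqrt{2} i \left(1 + i\right) e^{- \frac{4 \sqrt{2} \omega \left(1 + i\right)}{3}}}{4096}
  F(ω) = -2πi·ΣRes = \frac{27 \sqrt{2} \pi \left(1 - i\right) \left(e^{\frac{8 \sqrt{2} i \omega}{3}} + i\right) e^{- \frac{4 \sqrt{2} \omega \left(1 + i\right)}{3}}}{2048} = \frac{27 \sqrt{2} \pi \left(\sin{\left(\frac{4 \sqrt{2} \omega}{3} \right)} + \cos{\left(\frac{4 \sqrt{2} \omega}{3} \right)}\right) e^{- \frac{4 \sqrt{2} \omega}{3}}}{1024}

Case ω < 0 (upper half-plane, counterclockwise contour ⇒ F(ω) = +2πi·ΣRes):
  Res_{z = \frac{4 \sqrt{2}}{3} + \frac{4 \sqrt{2} i}{3}} g(z) = \frac{27 \sqrt{2} i \left(-1 + i\right) e^{\frac{4 \sqrt{2} \omega \left(1 - i\right)}{3}}}{4096}
  Res_{z = - \frac{4 \sqrt{2}}{3} + \frac{4 \sqrt{2} i}{3}} g(z) = \frac{27 \sqrt{2} \left(1 - i\right) e^{\frac{4 \sqrt{2} \omega \left(1 + i\right)}{3}}}{4096}
  F(ω) = 2πi·ΣRes = - \frac{27 \sqrt{2} i \pi \left(i \left(1 - i\right) e^{\frac{4 \sqrt{2} \omega \left(1 - i\right)}{3}} - \left(1 - i\right) e^{\frac{4 \sqrt{2} \omega \left(1 + i\right)}{3}}\right)}{2048} = \frac{27 \sqrt{2} \pi \left(- \sin{\left(\frac{4 \sqrt{2} \omega}{3} \right)} + \cos{\left(\frac{4 \sqrt{2} \omega}{3} \right)}\right) e^{\frac{4 \sqrt{2} \omega}{3}}}{1024}

Both cases combine into a single formula in |ω|:

F(ω) = \frac{27 \sqrt{2} \pi \left(\sin{\left(\frac{4 \sqrt{2} \left|{\omega}\right|}{3} \right)} + \cos{\left(\frac{4 \sqrt{2} \left|{\omega}\right|}{3} \right)}\right) e^{- \frac{4 \sqrt{2} \left|{\omega}\right|}{3}}}{1024}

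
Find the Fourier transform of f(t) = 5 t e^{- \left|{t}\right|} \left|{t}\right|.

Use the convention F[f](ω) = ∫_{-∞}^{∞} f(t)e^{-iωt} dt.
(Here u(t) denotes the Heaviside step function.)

F(ω) = \frac{20 i \omega \left(\omega^{2} - 3\right)}{\left(\omega^{2} + 1\right)^{3}}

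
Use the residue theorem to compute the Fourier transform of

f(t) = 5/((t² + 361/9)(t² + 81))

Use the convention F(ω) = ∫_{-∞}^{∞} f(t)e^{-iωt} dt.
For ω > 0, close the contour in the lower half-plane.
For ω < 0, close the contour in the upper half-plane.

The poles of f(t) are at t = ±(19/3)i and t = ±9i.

Let g(z) = f(z)e^{-iωz}; for large |z| the factor e^{-iωz} decays in the lower half-plane when ω > 0 and in the upper half-plane when ω < 0.

Case ω > 0 (lower half-plane, clockwise contour ⇒ F(ω) = -2πi·ΣRes):
  Res_{z = - \frac{19 i}{3}} g(z) = \frac{135 i e^{- \frac{19 \omega}{3}}}{13984}
  Res_{z = - 9 i} g(z) = - \frac{5 i e^{- 9 \omega}}{736}
  F(ω) = -2πi·ΣRes = - \frac{5 \pi e^{- 9 \omega}}{368} + \frac{135 \pi e^{- \frac{19 \omega}{3}}}{6992}

Case ω < 0 (upper half-plane, counterclockwise contour ⇒ F(ω) = +2πi·ΣRes):
  Res_{z = \frac{19 i}{3}} g(z) = - \frac{135 i e^{\frac{19 \omega}{3}}}{13984}
  Res_{z = 9 i} g(z) = \frac{5 i e^{9 \omega}}{736}
  F(ω) = 2πi·ΣRes = \frac{5 \pi \left(27 e^{\frac{19 \omega}{3}} - 19 e^{9 \omega}\right)}{6992}

Both cases combine into a single formula in |ω|:

F(ω) = - \frac{5 \pi e^{- 9 \left|{\omega}\right|}}{368} + \frac{135 \pi e^{- \frac{19 \left|{\omega}\right|}{3}}}{6992}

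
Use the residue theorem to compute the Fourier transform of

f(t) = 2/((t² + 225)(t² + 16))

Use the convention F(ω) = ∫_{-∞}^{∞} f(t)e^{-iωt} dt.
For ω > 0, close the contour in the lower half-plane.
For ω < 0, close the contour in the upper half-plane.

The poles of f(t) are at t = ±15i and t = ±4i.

Let g(z) = f(z)e^{-iωz}; for large |z| the factor e^{-iωz} decays in the lower half-plane when ω > 0 and in the upper half-plane when ω < 0.

Case ω > 0 (lower half-plane, clockwise contour ⇒ F(ω) = -2πi·ΣRes):
  Res_{z = - 15 i} g(z) = - \frac{i e^{- 15 \omega}}{3135}
  Res_{z = - 4 i} g(z) = \frac{i e^{- 4 \omega}}{836}
  F(ω) = -2πi·ΣRes = \frac{\pi \left(15 e^{11 \omega} - 4\right) e^{- 15 \omega}}{6270}

Case ω < 0 (upper half-plane, counterclockwise contour ⇒ F(ω) = +2πi·ΣRes):
  Res_{z = 15 i} g(z) = \frac{i e^{15 \omega}}{3135}
  Res_{z = 4 i} g(z) = - \frac{i e^{4 \omega}}{836}
  F(ω) = 2πi·ΣRes = \frac{\pi \left(15 - 4 e^{11 \omega}\right) e^{4 \omega}}{6270}

Both cases combine into a single formula in |ω|:

F(ω) = \frac{\pi \left(15 e^{11 \left|{\omega}\right|} - 4\right) e^{- 15 \left|{\omega}\right|}}{6270}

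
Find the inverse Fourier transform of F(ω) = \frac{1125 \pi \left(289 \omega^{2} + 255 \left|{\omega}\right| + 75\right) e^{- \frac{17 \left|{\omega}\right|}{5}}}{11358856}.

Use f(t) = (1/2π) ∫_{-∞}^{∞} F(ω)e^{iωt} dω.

f(t) = \frac{9}{\left(t^{2} + \frac{289}{25}\right)^{3}}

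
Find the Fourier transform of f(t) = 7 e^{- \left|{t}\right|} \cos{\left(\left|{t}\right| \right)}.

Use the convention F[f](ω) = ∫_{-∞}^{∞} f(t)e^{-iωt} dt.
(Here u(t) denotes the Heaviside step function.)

F(ω) = \frac{14 \left(\omega^{2} + 2\right)}{\omega^{4} + 4}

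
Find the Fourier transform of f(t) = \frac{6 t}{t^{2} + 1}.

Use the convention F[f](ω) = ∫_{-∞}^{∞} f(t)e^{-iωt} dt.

F(ω) = - 6 i \pi e^{- \left|{\omega}\right|} \operatorname{sign}{\left(\omega \right)}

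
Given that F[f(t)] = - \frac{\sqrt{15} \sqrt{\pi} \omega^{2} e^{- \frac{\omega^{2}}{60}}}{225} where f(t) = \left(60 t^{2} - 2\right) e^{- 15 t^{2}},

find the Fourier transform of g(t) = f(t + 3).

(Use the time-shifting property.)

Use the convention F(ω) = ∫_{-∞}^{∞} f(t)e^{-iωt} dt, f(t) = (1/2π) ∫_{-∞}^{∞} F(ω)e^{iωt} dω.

F[g](ω) = - \frac{\sqrt{15} \sqrt{\pi} \omega^{2} e^{- \frac{\omega \left(\omega - 180 i\right)}{60}}}{225}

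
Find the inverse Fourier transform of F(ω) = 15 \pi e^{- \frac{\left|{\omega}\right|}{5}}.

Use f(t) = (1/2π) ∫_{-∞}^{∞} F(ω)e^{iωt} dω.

f(t) = \frac{3}{t^{2} + \frac{1}{25}}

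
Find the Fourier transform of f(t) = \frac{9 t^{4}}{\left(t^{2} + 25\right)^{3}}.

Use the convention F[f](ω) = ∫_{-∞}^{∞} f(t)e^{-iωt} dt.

F(ω) = \frac{9 \pi \left(25 \omega^{2} - 25 \left|{\omega}\right| + 3\right) e^{- 5 \left|{\omega}\right|}}{40}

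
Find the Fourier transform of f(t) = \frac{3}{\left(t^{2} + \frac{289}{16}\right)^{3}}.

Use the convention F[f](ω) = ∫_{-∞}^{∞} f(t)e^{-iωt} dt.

F(ω) = \frac{24 \pi \left(289 \omega^{2} + 204 \left|{\omega}\right| + 48\right) e^{- \frac{17 \left|{\omega}\right|}{4}}}{1419857}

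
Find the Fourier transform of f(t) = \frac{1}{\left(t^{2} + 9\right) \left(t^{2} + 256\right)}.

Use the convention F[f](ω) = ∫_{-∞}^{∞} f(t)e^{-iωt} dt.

F(ω) = \frac{\pi \left(16 e^{13 \left|{\omega}\right|} - 3\right) e^{- 16 \left|{\omega}\right|}}{11856}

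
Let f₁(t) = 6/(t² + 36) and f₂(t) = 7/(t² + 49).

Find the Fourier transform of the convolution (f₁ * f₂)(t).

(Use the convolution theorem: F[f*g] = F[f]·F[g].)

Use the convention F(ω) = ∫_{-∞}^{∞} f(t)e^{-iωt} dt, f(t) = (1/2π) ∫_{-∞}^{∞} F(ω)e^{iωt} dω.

F[f₁*f₂](ω) = \pi^{2} e^{- 13 \left|{\omega}\right|}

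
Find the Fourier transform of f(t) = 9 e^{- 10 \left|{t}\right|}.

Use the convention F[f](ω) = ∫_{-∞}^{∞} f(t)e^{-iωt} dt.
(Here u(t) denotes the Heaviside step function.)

F(ω) = \frac{180}{\omega^{2} + 100}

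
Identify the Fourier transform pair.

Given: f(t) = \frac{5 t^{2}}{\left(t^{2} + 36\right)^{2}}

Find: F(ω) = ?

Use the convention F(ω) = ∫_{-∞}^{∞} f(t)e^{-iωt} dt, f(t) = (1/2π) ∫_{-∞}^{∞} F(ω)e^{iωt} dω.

F(ω) = \frac{5 \pi \left(1 - 6 \left|{\omega}\right|\right) e^{- 6 \left|{\omega}\right|}}{12}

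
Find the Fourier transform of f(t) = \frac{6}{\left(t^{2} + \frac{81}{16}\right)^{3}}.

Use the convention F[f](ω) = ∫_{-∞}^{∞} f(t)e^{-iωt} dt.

F(ω) = \frac{16 \pi \left(27 \omega^{2} + 36 \left|{\omega}\right| + 16\right) e^{- \frac{9 \left|{\omega}\right|}{4}}}{6561}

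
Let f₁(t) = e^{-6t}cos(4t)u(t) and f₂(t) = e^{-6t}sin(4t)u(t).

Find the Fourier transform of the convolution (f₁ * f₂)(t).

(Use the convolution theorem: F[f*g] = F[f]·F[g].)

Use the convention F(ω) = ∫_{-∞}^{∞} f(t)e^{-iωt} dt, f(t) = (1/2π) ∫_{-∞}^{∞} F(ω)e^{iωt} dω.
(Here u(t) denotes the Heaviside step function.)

F[f₁*f₂](ω) = \frac{4 \left(i \omega + 6\right)}{\left(\left(i \omega + 6\right)^{2} + 16\right)^{2}}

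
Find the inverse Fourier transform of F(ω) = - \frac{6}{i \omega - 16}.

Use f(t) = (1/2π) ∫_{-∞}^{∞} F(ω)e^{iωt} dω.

f(t) = 6 e^{16 t} u\left(- t\right)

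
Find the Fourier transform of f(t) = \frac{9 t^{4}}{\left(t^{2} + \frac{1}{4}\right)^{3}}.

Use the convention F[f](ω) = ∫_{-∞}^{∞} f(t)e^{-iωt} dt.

F(ω) = \frac{9 \pi \left(\omega^{2} - 10 \left|{\omega}\right| + 12\right) e^{- \frac{\left|{\omega}\right|}{2}}}{16}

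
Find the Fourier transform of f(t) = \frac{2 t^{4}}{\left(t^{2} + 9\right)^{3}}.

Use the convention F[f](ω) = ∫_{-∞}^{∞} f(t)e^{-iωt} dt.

F(ω) = \frac{\pi \left(3 \omega^{2} - 5 \left|{\omega}\right| + 1\right) e^{- 3 \left|{\omega}\right|}}{4}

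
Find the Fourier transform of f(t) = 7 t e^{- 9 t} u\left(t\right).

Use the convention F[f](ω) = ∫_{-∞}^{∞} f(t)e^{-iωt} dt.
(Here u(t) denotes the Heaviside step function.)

F(ω) = \frac{7}{\left(i \omega + 9\right)^{2}}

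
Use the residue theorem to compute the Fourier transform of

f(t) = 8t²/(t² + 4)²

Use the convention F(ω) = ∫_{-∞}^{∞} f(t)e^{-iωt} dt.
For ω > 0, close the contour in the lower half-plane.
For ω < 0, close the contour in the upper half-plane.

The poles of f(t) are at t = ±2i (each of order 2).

Let g(z) = f(z)e^{-iωz}; for large |z| the factor e^{-iωz} decays in the lower half-plane when ω > 0 and in the upper half-plane when ω < 0.

Case ω > 0 (lower half-plane, clockwise contour ⇒ F(ω) = -2πi·ΣRes):
  Res_{z = - 2 i} g(z) = i \left(1 - 2 \omega\right) e^{- 2 \omega} (pole of order 2)
  F(ω) = -2πi·ΣRes = 2 \pi \left(1 - 2 \omega\right) e^{- 2 \omega}

Case ω < 0 (upper half-plane, counterclockwise contour ⇒ F(ω) = +2πi·ΣRes):
  Res_{z = 2 i} g(z) = i \left(- 2 \omega - 1\right) e^{2 \omega} (pole of order 2)
  F(ω) = 2πi·ΣRes = 2 \pi \left(2 \omega + 1\right) e^{2 \omega}

Both cases combine into a single formula in |ω|:

F(ω) = 2 \pi \left(1 - 2 \left|{\omega}\right|\right) e^{- 2 \left|{\omega}\right|}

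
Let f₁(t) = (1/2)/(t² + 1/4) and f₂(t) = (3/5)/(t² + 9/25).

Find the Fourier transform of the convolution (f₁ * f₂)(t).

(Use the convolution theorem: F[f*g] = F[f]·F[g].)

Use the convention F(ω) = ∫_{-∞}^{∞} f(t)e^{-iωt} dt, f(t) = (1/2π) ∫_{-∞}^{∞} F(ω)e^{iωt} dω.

F[f₁*f₂](ω) = \pi^{2} e^{- \frac{11 \left|{\omega}\right|}{10}}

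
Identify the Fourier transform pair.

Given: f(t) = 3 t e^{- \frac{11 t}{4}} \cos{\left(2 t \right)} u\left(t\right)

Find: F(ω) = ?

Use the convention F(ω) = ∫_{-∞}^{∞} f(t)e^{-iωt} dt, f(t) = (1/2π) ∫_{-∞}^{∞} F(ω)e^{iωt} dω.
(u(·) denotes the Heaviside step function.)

F(ω) = \frac{48 \left(\left(4 i \omega + 11\right)^{2} - 64\right)}{\left(\left(4 i \omega + 11\right)^{2} + 64\right)^{2}}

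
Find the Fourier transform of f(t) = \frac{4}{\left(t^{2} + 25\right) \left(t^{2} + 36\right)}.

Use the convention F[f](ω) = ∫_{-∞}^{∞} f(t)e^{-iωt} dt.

F(ω) = \frac{2 \pi \left(6 e^{\left|{\omega}\right|} - 5\right) e^{- 6 \left|{\omega}\right|}}{165}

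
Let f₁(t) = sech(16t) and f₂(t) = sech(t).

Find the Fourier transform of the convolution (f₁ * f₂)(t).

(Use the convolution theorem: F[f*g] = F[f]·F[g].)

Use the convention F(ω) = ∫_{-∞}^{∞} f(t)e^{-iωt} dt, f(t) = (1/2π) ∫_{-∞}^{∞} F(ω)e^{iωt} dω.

F[f₁*f₂](ω) = \frac{\pi^{2}}{16 \cosh{\left(\frac{\pi \omega}{32} \right)} \cosh{\left(\frac{\pi \omega}{2} \right)}}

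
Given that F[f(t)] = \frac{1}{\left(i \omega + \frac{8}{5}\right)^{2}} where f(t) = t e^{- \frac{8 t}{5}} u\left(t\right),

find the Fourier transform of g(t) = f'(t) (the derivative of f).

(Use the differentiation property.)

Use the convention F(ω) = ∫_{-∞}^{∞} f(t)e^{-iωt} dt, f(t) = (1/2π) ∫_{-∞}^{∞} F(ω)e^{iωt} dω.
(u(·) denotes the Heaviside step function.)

F[g](ω) = \frac{25 i \omega}{\left(5 i \omega + 8\right)^{2}}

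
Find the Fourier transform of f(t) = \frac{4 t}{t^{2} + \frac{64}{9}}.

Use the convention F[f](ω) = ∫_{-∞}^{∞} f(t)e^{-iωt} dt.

F(ω) = - 4 i \pi e^{- \frac{8 \left|{\omega}\right|}{3}} \operatorname{sign}{\left(\omega \right)}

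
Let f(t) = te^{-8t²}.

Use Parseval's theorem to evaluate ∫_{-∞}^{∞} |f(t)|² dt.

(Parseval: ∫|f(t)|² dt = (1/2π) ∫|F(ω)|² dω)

∫|f(t)|² dt = \frac{\sqrt{\pi}}{128}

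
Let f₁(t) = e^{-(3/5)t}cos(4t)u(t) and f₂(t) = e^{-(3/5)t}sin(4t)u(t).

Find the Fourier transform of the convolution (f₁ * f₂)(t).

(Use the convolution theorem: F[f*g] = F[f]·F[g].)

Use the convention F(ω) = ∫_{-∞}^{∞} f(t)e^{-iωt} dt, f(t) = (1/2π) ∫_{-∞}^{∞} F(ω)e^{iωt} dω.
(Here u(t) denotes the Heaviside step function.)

F[f₁*f₂](ω) = \frac{500 \left(5 i \omega + 3\right)}{\left(\left(5 i \omega + 3\right)^{2} + 400\right)^{2}}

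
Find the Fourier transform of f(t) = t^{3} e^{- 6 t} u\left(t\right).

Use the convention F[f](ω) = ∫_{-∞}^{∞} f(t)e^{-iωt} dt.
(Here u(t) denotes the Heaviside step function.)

F(ω) = \frac{6}{\left(i \omega + 6\right)^{4}}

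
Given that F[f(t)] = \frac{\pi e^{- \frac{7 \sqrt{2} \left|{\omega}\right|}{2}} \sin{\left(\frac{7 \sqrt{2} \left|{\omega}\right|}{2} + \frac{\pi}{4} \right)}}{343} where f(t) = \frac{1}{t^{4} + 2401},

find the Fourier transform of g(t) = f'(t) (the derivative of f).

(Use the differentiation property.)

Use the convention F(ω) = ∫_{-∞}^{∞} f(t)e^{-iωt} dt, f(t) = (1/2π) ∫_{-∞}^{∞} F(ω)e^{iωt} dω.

F[g](ω) = \frac{i \pi \omega e^{- \frac{7 \sqrt{2} \left|{\omega}\right|}{2}} \sin{\left(\frac{7 \sqrt{2} \left|{\omega}\right|}{2} + \frac{\pi}{4} \right)}}{343}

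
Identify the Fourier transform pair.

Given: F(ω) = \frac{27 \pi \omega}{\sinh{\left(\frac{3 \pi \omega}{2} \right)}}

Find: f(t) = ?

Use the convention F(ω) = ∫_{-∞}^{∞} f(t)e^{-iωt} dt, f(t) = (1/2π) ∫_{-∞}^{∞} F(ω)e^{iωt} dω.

f(t) = \frac{3}{\cosh^{2}{\left(\frac{t}{3} \right)}}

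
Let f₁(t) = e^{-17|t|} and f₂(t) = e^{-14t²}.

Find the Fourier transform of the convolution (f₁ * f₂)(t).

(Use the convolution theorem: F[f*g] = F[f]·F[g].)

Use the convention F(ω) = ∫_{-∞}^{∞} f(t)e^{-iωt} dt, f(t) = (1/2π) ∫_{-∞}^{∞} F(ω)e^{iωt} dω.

F[f₁*f₂](ω) = \frac{17 \sqrt{14} \sqrt{\pi} e^{- \frac{\omega^{2}}{56}}}{7 \left(\omega^{2} + 289\right)}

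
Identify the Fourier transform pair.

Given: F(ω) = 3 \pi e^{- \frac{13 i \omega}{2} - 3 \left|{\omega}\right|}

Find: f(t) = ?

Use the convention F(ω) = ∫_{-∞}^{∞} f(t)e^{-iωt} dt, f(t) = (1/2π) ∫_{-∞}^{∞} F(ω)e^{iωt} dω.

f(t) = \frac{9}{\left(t - \frac{13}{2}\right)^{2} + 9}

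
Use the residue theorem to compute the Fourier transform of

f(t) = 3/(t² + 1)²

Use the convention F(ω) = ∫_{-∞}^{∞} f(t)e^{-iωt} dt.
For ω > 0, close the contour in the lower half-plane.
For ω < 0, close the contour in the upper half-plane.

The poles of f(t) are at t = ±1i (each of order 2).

Let g(z) = f(z)e^{-iωz}; for large |z| the factor e^{-iωz} decays in the lower half-plane when ω > 0 and in the upper half-plane when ω < 0.

Case ω > 0 (lower half-plane, clockwise contour ⇒ F(ω) = -2πi·ΣRes):
  Res_{z = - i} g(z) = \frac{3 i \left(\omega + 1\right) e^{- \omega}}{4} (pole of order 2)
  F(ω) = -2πi·ΣRes = \frac{3 \pi \left(\omega + 1\right) e^{- \omega}}{2}

Case ω < 0 (upper half-plane, counterclockwise contour ⇒ F(ω) = +2πi·ΣRes):
  Res_{z = i} g(z) = \frac{3 i \left(\omega - 1\right) e^{\omega}}{4} (pole of order 2)
  F(ω) = 2πi·ΣRes = \frac{3 \pi \left(1 - \omega\right) e^{\omega}}{2}

Both cases combine into a single formula in |ω|:

F(ω) = \frac{3 \pi \left(\left|{\omega}\right| + 1\right) e^{- \left|{\omega}\right|}}{2}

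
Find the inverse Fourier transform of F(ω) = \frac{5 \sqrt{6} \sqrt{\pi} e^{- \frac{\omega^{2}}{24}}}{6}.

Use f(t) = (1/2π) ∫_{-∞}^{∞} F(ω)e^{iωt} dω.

f(t) = 5 e^{- 6 t^{2}}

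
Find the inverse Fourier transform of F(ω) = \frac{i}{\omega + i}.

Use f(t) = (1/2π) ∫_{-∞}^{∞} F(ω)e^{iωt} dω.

f(t) = e^{t} u\left(- t\right)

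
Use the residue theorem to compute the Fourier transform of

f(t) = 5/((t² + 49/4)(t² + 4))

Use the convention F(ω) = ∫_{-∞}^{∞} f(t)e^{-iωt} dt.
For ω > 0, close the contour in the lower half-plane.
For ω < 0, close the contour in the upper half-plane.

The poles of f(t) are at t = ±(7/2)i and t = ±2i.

Let g(z) = f(z)e^{-iωz}; for large |z| the factor e^{-iωz} decays in the lower half-plane when ω > 0 and in the upper half-plane when ω < 0.

Case ω > 0 (lower half-plane, clockwise contour ⇒ F(ω) = -2πi·ΣRes):
  Res_{z = - \frac{7 i}{2}} g(z) = - \frac{20 i e^{- \frac{7 \omega}{2}}}{231}
  Res_{z = - 2 i} g(z) = \frac{5 i e^{- 2 \omega}}{33}
  F(ω) = -2πi·ΣRes = \frac{10 \pi e^{- 2 \omega}}{33} - \frac{40 \pi e^{- \frac{7 \omega}{2}}}{231}

Case ω < 0 (upper half-plane, counterclockwise contour ⇒ F(ω) = +2πi·ΣRes):
  Res_{z = \frac{7 i}{2}} g(z) = \frac{20 i e^{\frac{7 \omega}{2}}}{231}
  Res_{z = 2 i} g(z) = - \frac{5 i e^{2 \omega}}{33}
  F(ω) = 2πi·ΣRes = \frac{10 \pi \left(- 4 e^{\frac{7 \omega}{2}} + 7 e^{2 \omega}\right)}{231}

Both cases combine into a single formula in |ω|:

F(ω) = \frac{10 \pi e^{- 2 \left|{\omega}\right|}}{33} - \frac{40 \pi e^{- \frac{7 \left|{\omega}\right|}{2}}}{231}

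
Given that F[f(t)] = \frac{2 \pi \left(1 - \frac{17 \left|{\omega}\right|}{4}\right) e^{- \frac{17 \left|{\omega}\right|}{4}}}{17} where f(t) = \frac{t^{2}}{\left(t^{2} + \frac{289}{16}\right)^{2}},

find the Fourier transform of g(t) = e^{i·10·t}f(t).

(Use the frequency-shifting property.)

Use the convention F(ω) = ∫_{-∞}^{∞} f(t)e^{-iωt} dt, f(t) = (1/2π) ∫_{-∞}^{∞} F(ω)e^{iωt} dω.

F[g](ω) = \frac{\pi \left(4 - 17 \left|{\omega - 10}\right|\right) e^{- \frac{17 \left|{\omega - 10}\right|}{4}}}{34}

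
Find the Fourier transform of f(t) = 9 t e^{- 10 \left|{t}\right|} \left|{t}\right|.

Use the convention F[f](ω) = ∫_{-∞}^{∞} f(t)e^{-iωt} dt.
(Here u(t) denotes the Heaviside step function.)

F(ω) = \frac{36 i \omega \left(\omega^{2} - 300\right)}{\left(\omega^{2} + 100\right)^{3}}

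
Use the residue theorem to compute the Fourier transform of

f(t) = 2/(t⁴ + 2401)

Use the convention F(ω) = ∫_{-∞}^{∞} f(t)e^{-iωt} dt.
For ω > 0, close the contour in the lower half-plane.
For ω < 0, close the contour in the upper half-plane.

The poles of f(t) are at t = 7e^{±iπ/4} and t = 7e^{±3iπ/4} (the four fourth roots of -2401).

Let g(z) = f(z)e^{-iωz}; for large |z| the factor e^{-iωz} decays in the lower half-plane when ω > 0 and in the upper half-plane when ω < 0.

Case ω > 0 (lower half-plane, clockwise contour ⇒ F(ω) = -2πi·ΣRes):
  Res_{z = - \frac{7 \sqrt{2}}{2} - \frac{7 \sqrt{2} i}{2}} g(z) = \frac{\sqrt{2} i \left(1 - i\right) e^{\frac{7 \sqrt{2} \omega \left(-1 + i\right)}{2}}}{1372}
  Res_{z = \frac{7 \sqrt{2}}{2} - \frac{7 \sqrt{2} i}{2}} g(z) = \frac{\sqrt{2} i \left(1 + i\right) e^{- \frac{7 \sqrt{2} \omega \left(1 + i\right)}{2}}}{1372}
  F(ω) = -2πi·ΣRes = \frac{\sqrt{2} \pi \left(1 - i\right) \left(e^{7 \sqrt{2} i \omega} + i\right) e^{- \frac{7 \sqrt{2} \omega \left(1 + i\right)}{2}}}{686} = \frac{2 \pi e^{- \frac{7 \sqrt{2} \omega}{2}} \sin{\left(\frac{7 \sqrt{2} \omega}{2} + \frac{\pi}{4} \right)}}{343}

Case ω < 0 (upper half-plane, counterclockwise contour ⇒ F(ω) = +2πi·ΣRes):
  Res_{z = \frac{7 \sqrt{2}}{2} + \frac{7 \sqrt{2} i}{2}} g(z) = \frac{\sqrt{2} i \left(-1 + i\right) e^{\frac{7 \sqrt{2} \omega \left(1 - i\right)}{2}}}{1372}
  Res_{z = - \frac{7 \sqrt{2}}{2} + \frac{7 \sqrt{2} i}{2}} g(z) = \frac{\sqrt{2} \left(1 - i\right) e^{\frac{7 \sqrt{2} \omega \left(1 + i\right)}{2}}}{1372}
  F(ω) = 2πi·ΣRes = - \frac{\sqrt{2} i \pi \left(i \left(1 - i\right) e^{\frac{7 \sqrt{2} \omega \left(1 - i\right)}{2}} - \left(1 - i\right) e^{\frac{7 \sqrt{2} \omega \left(1 + i\right)}{2}}\right)}{686} = \frac{2 \pi e^{\frac{7 \sqrt{2} \omega}{2}} \cos{\left(\frac{7 \sqrt{2} \omega}{2} + \frac{\pi}{4} \right)}}{343}

Both cases combine into a single formula in |ω|:

F(ω) = \frac{2 \pi e^{- \frac{7 \sqrt{2} \left|{\omega}\right|}{2}} \sin{\left(\frac{7 \sqrt{2} \left|{\omega}\right|}{2} + \frac{\pi}{4} \right)}}{343}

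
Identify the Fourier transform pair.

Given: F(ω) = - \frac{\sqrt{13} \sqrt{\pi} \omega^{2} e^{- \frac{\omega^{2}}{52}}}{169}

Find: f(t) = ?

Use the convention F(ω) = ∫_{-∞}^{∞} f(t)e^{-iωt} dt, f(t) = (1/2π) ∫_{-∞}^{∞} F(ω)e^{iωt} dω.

f(t) = \left(52 t^{2} - 2\right) e^{- 13 t^{2}}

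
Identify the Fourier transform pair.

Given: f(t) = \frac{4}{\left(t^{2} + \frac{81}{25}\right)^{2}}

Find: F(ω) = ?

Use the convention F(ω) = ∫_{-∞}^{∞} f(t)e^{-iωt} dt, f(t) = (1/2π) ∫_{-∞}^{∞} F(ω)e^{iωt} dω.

F(ω) = \frac{50 \pi \left(9 \left|{\omega}\right| + 5\right) e^{- \frac{9 \left|{\omega}\right|}{5}}}{729}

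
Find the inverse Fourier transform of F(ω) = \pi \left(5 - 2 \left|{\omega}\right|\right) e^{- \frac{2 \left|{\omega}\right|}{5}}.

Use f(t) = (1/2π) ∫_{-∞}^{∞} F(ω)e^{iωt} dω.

f(t) = \frac{4 t^{2}}{\left(t^{2} + \frac{4}{25}\right)^{2}}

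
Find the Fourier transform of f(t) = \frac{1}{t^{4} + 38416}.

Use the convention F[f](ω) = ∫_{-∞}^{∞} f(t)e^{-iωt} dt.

F(ω) = \frac{\pi e^{- 7 \sqrt{2} \left|{\omega}\right|} \sin{\left(7 \sqrt{2} \left|{\omega}\right| + \frac{\pi}{4} \right)}}{2744}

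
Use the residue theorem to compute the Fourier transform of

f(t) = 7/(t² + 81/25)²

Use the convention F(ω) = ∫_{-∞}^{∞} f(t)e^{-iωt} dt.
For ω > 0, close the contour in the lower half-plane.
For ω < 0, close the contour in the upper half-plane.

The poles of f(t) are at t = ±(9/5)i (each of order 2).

Let g(z) = f(z)e^{-iωz}; for large |z| the factor e^{-iωz} decays in the lower half-plane when ω > 0 and in the upper half-plane when ω < 0.

Case ω > 0 (lower half-plane, clockwise contour ⇒ F(ω) = -2πi·ΣRes):
  Res_{z = - \frac{9 i}{5}} g(z) = \frac{175 i \left(9 \omega + 5\right) e^{- \frac{9 \omega}{5}}}{2916} (pole of order 2)
  F(ω) = -2πi·ΣRes = \frac{175 \pi \left(9 \omega + 5\right) e^{- \frac{9 \omega}{5}}}{1458}

Case ω < 0 (upper half-plane, counterclockwise contour ⇒ F(ω) = +2πi·ΣRes):
  Res_{z = \frac{9 i}{5}} g(z) = \frac{175 i \left(9 \omega - 5\right) e^{\frac{9 \omega}{5}}}{2916} (pole of order 2)
  F(ω) = 2πi·ΣRes = \frac{175 \pi \left(5 - 9 \omega\right) e^{\frac{9 \omega}{5}}}{1458}

Both cases combine into a single formula in |ω|:

F(ω) = \frac{175 \pi \left(9 \left|{\omega}\right| + 5\right) e^{- \frac{9 \left|{\omega}\right|}{5}}}{1458}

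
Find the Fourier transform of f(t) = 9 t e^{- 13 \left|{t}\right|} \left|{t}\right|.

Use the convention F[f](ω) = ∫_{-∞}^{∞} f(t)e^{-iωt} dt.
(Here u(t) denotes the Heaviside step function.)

F(ω) = \frac{36 i \omega \left(\omega^{2} - 507\right)}{\left(\omega^{2} + 169\right)^{3}}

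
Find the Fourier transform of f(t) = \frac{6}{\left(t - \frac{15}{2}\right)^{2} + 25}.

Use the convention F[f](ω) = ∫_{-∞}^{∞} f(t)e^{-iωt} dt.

F(ω) = \frac{6 \pi e^{- \frac{15 i \omega}{2} - 5 \left|{\omega}\right|}}{5}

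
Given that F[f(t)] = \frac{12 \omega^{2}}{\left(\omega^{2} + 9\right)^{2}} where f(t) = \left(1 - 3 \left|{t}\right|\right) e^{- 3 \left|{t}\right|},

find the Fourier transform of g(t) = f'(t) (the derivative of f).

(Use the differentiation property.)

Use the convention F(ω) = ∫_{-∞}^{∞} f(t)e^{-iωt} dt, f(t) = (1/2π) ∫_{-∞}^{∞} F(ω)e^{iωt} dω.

F[g](ω) = \frac{12 i \omega^{3}}{\left(\omega^{2} + 9\right)^{2}}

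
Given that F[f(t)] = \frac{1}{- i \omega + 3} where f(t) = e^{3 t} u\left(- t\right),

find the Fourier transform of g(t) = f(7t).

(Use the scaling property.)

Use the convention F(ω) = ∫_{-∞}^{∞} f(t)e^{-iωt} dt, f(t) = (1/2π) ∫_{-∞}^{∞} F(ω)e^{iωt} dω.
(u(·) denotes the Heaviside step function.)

F[g](ω) = \frac{i}{\omega + 21 i}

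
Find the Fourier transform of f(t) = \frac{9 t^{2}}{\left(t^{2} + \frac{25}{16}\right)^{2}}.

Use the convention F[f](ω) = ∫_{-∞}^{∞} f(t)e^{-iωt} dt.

F(ω) = \frac{9 \pi \left(4 - 5 \left|{\omega}\right|\right) e^{- \frac{5 \left|{\omega}\right|}{4}}}{10}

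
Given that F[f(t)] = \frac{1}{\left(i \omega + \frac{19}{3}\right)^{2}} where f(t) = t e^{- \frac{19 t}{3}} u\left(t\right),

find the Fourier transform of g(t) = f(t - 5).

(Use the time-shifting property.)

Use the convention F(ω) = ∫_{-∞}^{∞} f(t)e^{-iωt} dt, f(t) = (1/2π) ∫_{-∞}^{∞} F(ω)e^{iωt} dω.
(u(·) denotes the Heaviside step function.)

F[g](ω) = \frac{9 e^{- 5 i \omega}}{\left(3 i \omega + 19\right)^{2}}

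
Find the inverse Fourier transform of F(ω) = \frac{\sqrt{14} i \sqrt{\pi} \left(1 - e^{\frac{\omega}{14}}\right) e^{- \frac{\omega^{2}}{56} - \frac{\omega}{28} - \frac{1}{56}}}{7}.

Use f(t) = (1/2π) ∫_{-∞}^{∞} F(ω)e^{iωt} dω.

f(t) = 4 e^{- 14 t^{2}} \sin{\left(t \right)}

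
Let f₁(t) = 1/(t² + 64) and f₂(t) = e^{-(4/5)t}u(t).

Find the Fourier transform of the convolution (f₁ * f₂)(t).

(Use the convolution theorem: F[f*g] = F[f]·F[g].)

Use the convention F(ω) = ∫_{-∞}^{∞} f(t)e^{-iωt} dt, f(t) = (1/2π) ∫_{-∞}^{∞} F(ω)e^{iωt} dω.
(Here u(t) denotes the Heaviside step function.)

F[f₁*f₂](ω) = \frac{5 \pi e^{- 8 \left|{\omega}\right|}}{8 \left(5 i \omega + 4\right)}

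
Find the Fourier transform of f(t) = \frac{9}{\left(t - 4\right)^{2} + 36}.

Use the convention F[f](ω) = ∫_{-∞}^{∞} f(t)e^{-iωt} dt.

F(ω) = \frac{3 \pi e^{- 4 i \omega - 6 \left|{\omega}\right|}}{2}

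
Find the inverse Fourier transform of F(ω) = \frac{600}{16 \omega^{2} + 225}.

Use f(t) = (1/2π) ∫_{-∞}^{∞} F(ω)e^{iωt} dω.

f(t) = 5 e^{- \frac{15 \left|{t}\right|}{4}}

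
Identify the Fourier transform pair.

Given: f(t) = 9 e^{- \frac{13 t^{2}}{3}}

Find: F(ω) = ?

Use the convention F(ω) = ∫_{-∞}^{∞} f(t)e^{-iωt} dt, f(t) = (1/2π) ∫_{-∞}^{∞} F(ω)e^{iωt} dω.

F(ω) = \frac{9 \sqrt{39} \sqrt{\pi} e^{- \frac{3 \omega^{2}}{52}}}{13}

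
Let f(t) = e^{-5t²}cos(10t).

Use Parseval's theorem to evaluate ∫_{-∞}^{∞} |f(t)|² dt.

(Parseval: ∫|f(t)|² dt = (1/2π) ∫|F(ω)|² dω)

∫|f(t)|² dt = \frac{\sqrt{10} \sqrt{\pi} \left(1 + e^{10}\right)}{20 e^{10}}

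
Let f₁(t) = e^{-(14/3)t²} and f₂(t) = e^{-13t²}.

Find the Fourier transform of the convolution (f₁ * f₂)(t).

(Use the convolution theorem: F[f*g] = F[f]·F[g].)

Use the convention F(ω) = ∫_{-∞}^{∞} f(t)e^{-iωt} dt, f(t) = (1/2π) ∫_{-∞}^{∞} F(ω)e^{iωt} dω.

F[f₁*f₂](ω) = \frac{\sqrt{546} \pi e^{- \frac{53 \omega^{2}}{728}}}{182}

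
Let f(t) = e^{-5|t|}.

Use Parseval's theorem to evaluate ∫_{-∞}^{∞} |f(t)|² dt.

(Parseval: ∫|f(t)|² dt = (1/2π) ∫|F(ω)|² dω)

∫|f(t)|² dt = \frac{1}{5}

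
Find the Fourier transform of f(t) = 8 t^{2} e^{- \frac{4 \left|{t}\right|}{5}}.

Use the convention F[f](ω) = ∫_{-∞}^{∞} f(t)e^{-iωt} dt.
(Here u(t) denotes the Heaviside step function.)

F(ω) = \frac{16000 \left(16 - 75 \omega^{2}\right)}{\left(25 \omega^{2} + 16\right)^{3}}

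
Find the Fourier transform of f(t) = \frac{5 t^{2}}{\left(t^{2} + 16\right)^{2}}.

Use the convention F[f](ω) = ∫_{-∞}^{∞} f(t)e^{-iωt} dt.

F(ω) = \frac{5 \pi \left(1 - 4 \left|{\omega}\right|\right) e^{- 4 \left|{\omega}\right|}}{8}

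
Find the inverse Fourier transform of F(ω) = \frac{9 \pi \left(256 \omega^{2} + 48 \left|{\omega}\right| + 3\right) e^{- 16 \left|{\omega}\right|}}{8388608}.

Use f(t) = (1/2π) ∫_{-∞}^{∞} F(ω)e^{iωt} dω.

f(t) = \frac{9}{\left(t^{2} + 256\right)^{3}}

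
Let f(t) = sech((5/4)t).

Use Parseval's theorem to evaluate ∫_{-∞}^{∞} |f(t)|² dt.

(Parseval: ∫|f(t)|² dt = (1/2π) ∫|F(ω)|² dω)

∫|f(t)|² dt = \frac{8}{5}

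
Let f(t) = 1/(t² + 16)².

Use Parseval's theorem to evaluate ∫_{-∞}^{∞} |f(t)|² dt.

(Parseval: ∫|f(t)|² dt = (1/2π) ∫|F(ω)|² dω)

∫|f(t)|² dt = \frac{5 \pi}{262144}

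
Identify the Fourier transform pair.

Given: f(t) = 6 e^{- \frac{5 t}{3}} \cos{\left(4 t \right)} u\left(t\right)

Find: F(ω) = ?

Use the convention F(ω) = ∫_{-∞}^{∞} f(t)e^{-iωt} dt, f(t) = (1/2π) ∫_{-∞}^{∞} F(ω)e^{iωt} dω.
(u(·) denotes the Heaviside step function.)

F(ω) = \frac{18 \left(3 i \omega + 5\right)}{\left(3 i \omega + 5\right)^{2} + 144}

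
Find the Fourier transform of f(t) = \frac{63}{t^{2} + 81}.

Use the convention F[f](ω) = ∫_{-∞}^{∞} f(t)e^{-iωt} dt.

F(ω) = 7 \pi e^{- 9 \left|{\omega}\right|}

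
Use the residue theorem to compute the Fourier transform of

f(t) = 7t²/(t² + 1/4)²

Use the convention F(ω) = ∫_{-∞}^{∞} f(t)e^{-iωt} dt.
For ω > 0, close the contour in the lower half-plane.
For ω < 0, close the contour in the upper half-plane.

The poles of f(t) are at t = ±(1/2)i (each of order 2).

Let g(z) = f(z)e^{-iωz}; for large |z| the factor e^{-iωz} decays in the lower half-plane when ω > 0 and in the upper half-plane when ω < 0.

Case ω > 0 (lower half-plane, clockwise contour ⇒ F(ω) = -2πi·ΣRes):
  Res_{z = - \frac{i}{2}} g(z) = \frac{7 i \left(2 - \omega\right) e^{- \frac{\omega}{2}}}{4} (pole of order 2)
  F(ω) = -2πi·ΣRes = \frac{7 \pi \left(2 - \omega\right) e^{- \frac{\omega}{2}}}{2}

Case ω < 0 (upper half-plane, counterclockwise contour ⇒ F(ω) = +2πi·ΣRes):
  Res_{z = \frac{i}{2}} g(z) = \frac{7 i \left(- \omega - 2\right) e^{\frac{\omega}{2}}}{4} (pole of order 2)
  F(ω) = 2πi·ΣRes = \frac{7 \pi \left(\omega + 2\right) e^{\frac{\omega}{2}}}{2}

Both cases combine into a single formula in |ω|:

F(ω) = \frac{7 \pi \left(2 - \left|{\omega}\right|\right) e^{- \frac{\left|{\omega}\right|}{2}}}{2}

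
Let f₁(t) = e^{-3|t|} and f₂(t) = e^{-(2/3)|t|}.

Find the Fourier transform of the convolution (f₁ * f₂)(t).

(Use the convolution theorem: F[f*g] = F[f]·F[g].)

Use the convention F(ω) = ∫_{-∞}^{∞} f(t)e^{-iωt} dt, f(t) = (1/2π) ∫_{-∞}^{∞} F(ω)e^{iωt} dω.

F[f₁*f₂](ω) = \frac{72}{\left(\omega^{2} + 9\right) \left(9 \omega^{2} + 4\right)}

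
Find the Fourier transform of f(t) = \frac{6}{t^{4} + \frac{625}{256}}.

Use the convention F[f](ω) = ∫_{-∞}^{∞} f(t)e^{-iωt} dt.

F(ω) = \frac{384 \pi e^{- \frac{5 \sqrt{2} \left|{\omega}\right|}{8}} \sin{\left(\frac{5 \sqrt{2} \left|{\omega}\right|}{8} + \frac{\pi}{4} \right)}}{125}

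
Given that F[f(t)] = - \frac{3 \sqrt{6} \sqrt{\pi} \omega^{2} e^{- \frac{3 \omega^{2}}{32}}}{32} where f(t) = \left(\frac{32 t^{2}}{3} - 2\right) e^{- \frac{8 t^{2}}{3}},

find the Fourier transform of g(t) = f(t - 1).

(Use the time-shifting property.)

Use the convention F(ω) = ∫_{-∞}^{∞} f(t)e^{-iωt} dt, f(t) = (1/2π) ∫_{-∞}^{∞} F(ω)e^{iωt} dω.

F[g](ω) = - \frac{3 \sqrt{6} \sqrt{\pi} \omega^{2} e^{- \omega \left(\frac{3 \omega}{32} + i\right)}}{32}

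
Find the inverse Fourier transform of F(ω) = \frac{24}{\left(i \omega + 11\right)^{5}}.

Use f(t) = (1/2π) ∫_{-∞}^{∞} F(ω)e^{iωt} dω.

f(t) = t^{4} e^{- 11 t} u\left(t\right)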